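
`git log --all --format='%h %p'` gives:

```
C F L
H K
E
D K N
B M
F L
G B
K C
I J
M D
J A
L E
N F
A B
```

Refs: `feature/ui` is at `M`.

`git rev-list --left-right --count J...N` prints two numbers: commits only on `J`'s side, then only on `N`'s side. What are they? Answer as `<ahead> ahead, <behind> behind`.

Reachable from J: {A, B, C, D, E, F, J, K, L, M, N}.
Reachable from N: {E, F, L, N}.
Only in J's history (ahead): {A, B, C, D, J, K, M} — 7.
Only in N's history (behind): {} — 0.

7 ahead, 0 behind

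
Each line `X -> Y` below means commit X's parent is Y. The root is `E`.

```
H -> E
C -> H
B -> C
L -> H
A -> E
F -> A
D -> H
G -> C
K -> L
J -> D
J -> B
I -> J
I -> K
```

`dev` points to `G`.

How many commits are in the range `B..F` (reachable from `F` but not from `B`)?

Reachable from F: {A, E, F}.
Reachable from B: {B, C, E, H}.
In F's history but not B's: {A, F} — 2 commits.

2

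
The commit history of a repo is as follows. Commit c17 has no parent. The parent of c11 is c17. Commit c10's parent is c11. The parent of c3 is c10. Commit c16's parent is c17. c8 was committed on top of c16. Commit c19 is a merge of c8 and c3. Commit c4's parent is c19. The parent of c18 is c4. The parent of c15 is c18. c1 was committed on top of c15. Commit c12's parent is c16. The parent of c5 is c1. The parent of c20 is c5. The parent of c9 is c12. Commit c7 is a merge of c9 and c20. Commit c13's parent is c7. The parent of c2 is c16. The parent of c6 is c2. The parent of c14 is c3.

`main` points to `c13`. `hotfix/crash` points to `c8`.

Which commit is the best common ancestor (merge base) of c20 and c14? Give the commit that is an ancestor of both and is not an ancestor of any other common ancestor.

Ancestors of c20: {c1, c10, c11, c15, c16, c17, c18, c19, c20, c3, c4, c5, c8}.
Ancestors of c14: {c10, c11, c14, c17, c3}.
Common ancestors: {c10, c11, c17, c3}.
Among these, c3 is not an ancestor of any other common ancestor — it is the merge base.

c3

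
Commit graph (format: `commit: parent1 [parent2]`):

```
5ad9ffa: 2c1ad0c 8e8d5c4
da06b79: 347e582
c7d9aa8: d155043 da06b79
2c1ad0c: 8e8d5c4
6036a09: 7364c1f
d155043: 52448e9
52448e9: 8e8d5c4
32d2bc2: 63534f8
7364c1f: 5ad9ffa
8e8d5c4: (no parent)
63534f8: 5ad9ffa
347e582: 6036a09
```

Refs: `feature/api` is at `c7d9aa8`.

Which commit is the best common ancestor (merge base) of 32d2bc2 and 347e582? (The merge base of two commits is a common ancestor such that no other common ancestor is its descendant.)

5ad9ffa

Ancestors of 32d2bc2: {2c1ad0c, 32d2bc2, 5ad9ffa, 63534f8, 8e8d5c4}.
Ancestors of 347e582: {2c1ad0c, 347e582, 5ad9ffa, 6036a09, 7364c1f, 8e8d5c4}.
Common ancestors: {2c1ad0c, 5ad9ffa, 8e8d5c4}.
Among these, 5ad9ffa is not an ancestor of any other common ancestor — it is the merge base.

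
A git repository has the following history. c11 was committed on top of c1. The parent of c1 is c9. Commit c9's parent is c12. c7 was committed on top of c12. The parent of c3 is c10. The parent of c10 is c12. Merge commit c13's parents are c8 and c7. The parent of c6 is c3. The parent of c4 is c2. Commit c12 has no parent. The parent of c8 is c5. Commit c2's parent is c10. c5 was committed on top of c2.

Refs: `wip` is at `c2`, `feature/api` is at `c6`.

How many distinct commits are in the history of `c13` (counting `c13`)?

7

Walking parent pointers from c13: reachable set = {c10, c12, c13, c2, c5, c7, c8}.
That is 7 commits.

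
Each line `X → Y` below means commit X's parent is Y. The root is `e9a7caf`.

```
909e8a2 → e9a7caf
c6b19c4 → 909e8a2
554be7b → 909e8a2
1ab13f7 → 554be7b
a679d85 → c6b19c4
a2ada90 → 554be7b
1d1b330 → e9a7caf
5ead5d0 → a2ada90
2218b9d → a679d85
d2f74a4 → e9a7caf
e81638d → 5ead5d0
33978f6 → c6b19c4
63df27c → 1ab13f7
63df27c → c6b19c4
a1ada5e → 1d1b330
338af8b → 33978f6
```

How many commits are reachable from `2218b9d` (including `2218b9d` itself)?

Walking parent pointers from 2218b9d: reachable set = {2218b9d, 909e8a2, a679d85, c6b19c4, e9a7caf}.
That is 5 commits.

5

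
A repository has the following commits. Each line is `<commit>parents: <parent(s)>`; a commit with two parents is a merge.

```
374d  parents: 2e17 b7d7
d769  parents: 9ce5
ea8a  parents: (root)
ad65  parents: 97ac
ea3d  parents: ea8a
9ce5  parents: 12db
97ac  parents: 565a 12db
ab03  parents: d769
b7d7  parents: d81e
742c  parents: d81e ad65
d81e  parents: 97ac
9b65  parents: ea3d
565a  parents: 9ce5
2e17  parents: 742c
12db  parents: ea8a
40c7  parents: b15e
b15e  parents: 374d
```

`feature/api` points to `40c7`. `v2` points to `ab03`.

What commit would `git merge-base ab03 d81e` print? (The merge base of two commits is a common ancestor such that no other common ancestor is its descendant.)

9ce5

Ancestors of ab03: {12db, 9ce5, ab03, d769, ea8a}.
Ancestors of d81e: {12db, 565a, 97ac, 9ce5, d81e, ea8a}.
Common ancestors: {12db, 9ce5, ea8a}.
Among these, 9ce5 is not an ancestor of any other common ancestor — it is the merge base.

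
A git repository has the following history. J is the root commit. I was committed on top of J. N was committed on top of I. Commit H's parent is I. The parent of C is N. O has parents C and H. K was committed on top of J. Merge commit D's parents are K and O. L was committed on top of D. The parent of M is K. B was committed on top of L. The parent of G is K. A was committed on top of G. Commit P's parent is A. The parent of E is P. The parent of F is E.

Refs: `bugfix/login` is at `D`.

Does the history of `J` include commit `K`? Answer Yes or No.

No

Ancestors of J: {J}.
K is not in that set, so it is not an ancestor of J.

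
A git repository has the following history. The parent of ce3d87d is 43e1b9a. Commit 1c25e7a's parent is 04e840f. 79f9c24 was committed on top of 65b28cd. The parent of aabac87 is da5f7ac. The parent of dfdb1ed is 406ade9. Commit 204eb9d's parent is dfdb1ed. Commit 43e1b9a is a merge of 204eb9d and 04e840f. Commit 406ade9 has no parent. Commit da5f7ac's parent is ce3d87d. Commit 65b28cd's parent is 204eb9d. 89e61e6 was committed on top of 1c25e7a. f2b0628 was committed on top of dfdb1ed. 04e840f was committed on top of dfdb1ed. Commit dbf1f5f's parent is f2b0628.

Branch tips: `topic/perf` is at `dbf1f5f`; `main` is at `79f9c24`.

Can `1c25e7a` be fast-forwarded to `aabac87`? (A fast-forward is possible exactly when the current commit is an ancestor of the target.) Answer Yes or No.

No

A fast-forward from 1c25e7a to aabac87 is possible iff 1c25e7a is an ancestor of aabac87.
Ancestors of aabac87: {04e840f, 204eb9d, 406ade9, 43e1b9a, aabac87, ce3d87d, da5f7ac, dfdb1ed}.
1c25e7a is not among them, so fast-forward is not possible.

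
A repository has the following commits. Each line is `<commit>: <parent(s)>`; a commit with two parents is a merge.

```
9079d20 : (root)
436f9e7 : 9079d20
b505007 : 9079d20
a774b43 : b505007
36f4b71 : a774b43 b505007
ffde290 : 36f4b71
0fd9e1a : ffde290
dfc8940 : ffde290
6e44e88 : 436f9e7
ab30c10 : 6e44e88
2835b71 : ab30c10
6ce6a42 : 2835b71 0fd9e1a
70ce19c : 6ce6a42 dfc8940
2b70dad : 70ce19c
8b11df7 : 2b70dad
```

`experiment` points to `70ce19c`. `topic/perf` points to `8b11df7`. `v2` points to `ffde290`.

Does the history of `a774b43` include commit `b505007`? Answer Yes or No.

Yes

Ancestors of a774b43 (commits reachable by following parents): {9079d20, a774b43, b505007}.
b505007 is in that set, so it is an ancestor of a774b43.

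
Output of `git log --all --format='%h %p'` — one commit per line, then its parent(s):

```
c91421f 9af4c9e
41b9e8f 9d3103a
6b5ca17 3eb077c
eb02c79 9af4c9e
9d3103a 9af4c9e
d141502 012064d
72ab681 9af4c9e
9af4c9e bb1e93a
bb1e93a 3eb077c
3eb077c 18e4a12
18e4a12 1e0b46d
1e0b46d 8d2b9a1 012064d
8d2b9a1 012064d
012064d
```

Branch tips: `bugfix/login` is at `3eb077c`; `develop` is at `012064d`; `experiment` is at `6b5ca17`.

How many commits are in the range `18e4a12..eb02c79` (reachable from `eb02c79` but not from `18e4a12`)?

4

Reachable from eb02c79: {012064d, 18e4a12, 1e0b46d, 3eb077c, 8d2b9a1, 9af4c9e, bb1e93a, eb02c79}.
Reachable from 18e4a12: {012064d, 18e4a12, 1e0b46d, 8d2b9a1}.
In eb02c79's history but not 18e4a12's: {3eb077c, 9af4c9e, bb1e93a, eb02c79} — 4 commits.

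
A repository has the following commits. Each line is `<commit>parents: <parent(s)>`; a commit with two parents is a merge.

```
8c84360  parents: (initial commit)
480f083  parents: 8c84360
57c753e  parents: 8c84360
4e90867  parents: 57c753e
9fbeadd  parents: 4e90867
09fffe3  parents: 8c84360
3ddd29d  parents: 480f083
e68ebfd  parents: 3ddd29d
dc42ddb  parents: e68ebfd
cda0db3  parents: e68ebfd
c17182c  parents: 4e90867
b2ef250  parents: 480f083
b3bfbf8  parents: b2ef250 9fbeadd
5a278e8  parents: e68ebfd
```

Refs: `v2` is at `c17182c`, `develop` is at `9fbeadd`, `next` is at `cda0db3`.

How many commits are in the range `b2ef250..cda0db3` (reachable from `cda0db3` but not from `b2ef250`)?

Reachable from cda0db3: {3ddd29d, 480f083, 8c84360, cda0db3, e68ebfd}.
Reachable from b2ef250: {480f083, 8c84360, b2ef250}.
In cda0db3's history but not b2ef250's: {3ddd29d, cda0db3, e68ebfd} — 3 commits.

3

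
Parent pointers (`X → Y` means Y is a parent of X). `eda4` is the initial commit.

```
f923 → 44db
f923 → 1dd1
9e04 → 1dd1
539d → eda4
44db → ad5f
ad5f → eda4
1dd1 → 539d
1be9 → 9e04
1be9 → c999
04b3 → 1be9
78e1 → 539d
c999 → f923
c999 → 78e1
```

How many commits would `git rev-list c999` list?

8

Walking parent pointers from c999: reachable set = {1dd1, 44db, 539d, 78e1, ad5f, c999, eda4, f923}.
That is 8 commits.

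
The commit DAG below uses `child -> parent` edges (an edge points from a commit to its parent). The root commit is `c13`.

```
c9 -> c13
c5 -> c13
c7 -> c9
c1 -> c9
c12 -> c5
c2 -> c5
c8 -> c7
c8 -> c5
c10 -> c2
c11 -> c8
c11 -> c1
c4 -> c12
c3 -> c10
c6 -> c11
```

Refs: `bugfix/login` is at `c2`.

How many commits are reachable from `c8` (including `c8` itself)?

5

Walking parent pointers from c8: reachable set = {c13, c5, c7, c8, c9}.
That is 5 commits.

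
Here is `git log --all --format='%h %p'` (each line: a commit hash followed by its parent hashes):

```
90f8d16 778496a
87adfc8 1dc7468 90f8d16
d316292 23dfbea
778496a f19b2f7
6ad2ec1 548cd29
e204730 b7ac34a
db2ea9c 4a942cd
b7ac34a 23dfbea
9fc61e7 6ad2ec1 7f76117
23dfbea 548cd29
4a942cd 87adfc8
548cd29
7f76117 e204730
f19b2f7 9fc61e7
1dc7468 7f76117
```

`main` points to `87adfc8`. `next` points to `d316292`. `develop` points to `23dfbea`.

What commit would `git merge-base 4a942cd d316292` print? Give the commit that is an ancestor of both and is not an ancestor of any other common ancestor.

Ancestors of 4a942cd: {1dc7468, 23dfbea, 4a942cd, 548cd29, 6ad2ec1, 778496a, 7f76117, 87adfc8, 90f8d16, 9fc61e7, b7ac34a, e204730, f19b2f7}.
Ancestors of d316292: {23dfbea, 548cd29, d316292}.
Common ancestors: {23dfbea, 548cd29}.
Among these, 23dfbea is not an ancestor of any other common ancestor — it is the merge base.

23dfbea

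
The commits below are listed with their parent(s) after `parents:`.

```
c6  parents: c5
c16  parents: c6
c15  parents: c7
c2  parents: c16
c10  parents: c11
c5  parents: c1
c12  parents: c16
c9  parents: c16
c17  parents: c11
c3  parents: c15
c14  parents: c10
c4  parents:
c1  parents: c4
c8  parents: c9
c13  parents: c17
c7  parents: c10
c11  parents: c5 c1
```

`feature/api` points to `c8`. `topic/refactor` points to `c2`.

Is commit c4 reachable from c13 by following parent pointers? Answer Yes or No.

Ancestors of c13 (commits reachable by following parents): {c1, c11, c13, c17, c4, c5}.
c4 is in that set, so it is an ancestor of c13.

Yes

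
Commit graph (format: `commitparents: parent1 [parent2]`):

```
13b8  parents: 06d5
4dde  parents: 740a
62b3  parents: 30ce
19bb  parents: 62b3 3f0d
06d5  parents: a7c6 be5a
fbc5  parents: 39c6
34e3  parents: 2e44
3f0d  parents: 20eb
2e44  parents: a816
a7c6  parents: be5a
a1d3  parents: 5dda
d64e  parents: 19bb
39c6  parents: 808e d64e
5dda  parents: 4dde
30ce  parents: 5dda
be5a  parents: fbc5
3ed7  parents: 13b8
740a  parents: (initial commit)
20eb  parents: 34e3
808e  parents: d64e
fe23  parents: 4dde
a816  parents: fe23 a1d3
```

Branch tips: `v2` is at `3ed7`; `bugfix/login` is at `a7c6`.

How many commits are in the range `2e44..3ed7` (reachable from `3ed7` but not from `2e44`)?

15

Reachable from 3ed7: {06d5, 13b8, 19bb, 20eb, 2e44, 30ce, 34e3, 39c6, 3ed7, 3f0d, 4dde, 5dda, 62b3, 740a, 808e, a1d3, a7c6, a816, be5a, d64e, fbc5, fe23}.
Reachable from 2e44: {2e44, 4dde, 5dda, 740a, a1d3, a816, fe23}.
In 3ed7's history but not 2e44's: {06d5, 13b8, 19bb, 20eb, 30ce, 34e3, 39c6, 3ed7, 3f0d, 62b3, 808e, a7c6, be5a, d64e, fbc5} — 15 commits.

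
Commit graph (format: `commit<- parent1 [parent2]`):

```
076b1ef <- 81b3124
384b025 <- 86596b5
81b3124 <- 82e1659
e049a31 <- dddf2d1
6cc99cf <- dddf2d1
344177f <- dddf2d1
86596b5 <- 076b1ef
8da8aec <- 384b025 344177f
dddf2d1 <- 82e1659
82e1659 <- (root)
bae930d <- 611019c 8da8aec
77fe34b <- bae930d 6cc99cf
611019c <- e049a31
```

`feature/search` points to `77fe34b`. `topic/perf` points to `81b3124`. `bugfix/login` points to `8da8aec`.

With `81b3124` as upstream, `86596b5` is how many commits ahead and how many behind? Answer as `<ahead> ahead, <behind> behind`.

2 ahead, 0 behind

Reachable from 86596b5: {076b1ef, 81b3124, 82e1659, 86596b5}.
Reachable from 81b3124: {81b3124, 82e1659}.
Only in 86596b5's history (ahead): {076b1ef, 86596b5} — 2.
Only in 81b3124's history (behind): {} — 0.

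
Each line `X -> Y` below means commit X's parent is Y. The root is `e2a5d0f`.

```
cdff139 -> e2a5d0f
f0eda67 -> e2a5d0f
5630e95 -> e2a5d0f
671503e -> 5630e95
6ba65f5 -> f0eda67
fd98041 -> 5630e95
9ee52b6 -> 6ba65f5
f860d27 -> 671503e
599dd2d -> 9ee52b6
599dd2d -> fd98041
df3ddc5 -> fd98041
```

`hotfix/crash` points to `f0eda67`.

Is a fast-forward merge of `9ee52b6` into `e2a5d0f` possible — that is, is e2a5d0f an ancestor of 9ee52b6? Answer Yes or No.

Yes

A fast-forward from e2a5d0f to 9ee52b6 is possible iff e2a5d0f is an ancestor of 9ee52b6.
Ancestors of 9ee52b6: {6ba65f5, 9ee52b6, e2a5d0f, f0eda67}.
e2a5d0f is among them, so fast-forward is possible.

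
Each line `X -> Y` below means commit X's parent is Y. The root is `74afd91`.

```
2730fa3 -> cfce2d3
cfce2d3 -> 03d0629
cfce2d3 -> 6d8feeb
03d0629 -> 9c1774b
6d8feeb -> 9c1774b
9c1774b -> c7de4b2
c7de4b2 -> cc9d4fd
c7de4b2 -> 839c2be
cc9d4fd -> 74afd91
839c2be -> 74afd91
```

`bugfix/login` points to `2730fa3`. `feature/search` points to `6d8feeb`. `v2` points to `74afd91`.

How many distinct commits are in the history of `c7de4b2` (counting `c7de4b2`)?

4

Walking parent pointers from c7de4b2: reachable set = {74afd91, 839c2be, c7de4b2, cc9d4fd}.
That is 4 commits.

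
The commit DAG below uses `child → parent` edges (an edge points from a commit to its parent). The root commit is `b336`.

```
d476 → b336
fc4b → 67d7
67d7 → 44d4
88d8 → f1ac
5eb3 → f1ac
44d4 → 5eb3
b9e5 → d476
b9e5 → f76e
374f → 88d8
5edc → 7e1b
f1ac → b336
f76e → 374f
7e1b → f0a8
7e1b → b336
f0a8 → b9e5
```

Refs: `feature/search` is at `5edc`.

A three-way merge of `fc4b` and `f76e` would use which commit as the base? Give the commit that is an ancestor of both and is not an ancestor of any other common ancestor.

f1ac

Ancestors of fc4b: {44d4, 5eb3, 67d7, b336, f1ac, fc4b}.
Ancestors of f76e: {374f, 88d8, b336, f1ac, f76e}.
Common ancestors: {b336, f1ac}.
Among these, f1ac is not an ancestor of any other common ancestor — it is the merge base.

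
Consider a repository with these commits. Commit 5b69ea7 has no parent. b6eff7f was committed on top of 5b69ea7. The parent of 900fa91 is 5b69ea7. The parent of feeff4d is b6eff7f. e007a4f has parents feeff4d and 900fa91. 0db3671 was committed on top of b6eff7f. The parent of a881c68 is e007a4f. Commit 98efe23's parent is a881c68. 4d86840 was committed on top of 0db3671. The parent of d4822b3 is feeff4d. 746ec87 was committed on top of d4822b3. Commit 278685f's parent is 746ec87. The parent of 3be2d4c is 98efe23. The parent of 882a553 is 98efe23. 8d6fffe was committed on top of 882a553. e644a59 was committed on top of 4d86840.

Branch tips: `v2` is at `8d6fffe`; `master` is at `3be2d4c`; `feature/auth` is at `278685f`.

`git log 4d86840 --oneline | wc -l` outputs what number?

Walking parent pointers from 4d86840: reachable set = {0db3671, 4d86840, 5b69ea7, b6eff7f}.
That is 4 commits.

4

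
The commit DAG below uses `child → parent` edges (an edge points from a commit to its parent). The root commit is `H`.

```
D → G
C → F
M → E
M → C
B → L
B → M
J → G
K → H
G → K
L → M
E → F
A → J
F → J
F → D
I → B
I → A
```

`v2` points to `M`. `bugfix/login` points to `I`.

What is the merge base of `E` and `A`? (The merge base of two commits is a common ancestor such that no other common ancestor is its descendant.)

J

Ancestors of E: {D, E, F, G, H, J, K}.
Ancestors of A: {A, G, H, J, K}.
Common ancestors: {G, H, J, K}.
Among these, J is not an ancestor of any other common ancestor — it is the merge base.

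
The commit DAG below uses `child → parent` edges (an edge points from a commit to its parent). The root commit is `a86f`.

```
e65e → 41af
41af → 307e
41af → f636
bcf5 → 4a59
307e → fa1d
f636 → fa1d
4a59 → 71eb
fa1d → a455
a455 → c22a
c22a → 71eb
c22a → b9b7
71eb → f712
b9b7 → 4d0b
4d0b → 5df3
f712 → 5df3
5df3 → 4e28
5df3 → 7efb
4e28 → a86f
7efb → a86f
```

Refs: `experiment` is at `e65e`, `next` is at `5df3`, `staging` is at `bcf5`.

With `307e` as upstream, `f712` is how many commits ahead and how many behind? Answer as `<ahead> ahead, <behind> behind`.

Reachable from f712: {4e28, 5df3, 7efb, a86f, f712}.
Reachable from 307e: {307e, 4d0b, 4e28, 5df3, 71eb, 7efb, a455, a86f, b9b7, c22a, f712, fa1d}.
Only in f712's history (ahead): {} — 0.
Only in 307e's history (behind): {307e, 4d0b, 71eb, a455, b9b7, c22a, fa1d} — 7.

0 ahead, 7 behind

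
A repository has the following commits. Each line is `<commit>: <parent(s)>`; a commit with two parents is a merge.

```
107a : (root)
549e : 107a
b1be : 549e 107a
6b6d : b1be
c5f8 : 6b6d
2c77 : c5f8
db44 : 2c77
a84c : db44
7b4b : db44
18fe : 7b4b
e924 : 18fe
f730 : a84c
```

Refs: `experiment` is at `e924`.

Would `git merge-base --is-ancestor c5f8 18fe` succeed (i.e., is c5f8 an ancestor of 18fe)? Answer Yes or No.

Yes

Ancestors of 18fe (commits reachable by following parents): {107a, 18fe, 2c77, 549e, 6b6d, 7b4b, b1be, c5f8, db44}.
c5f8 is in that set, so it is an ancestor of 18fe.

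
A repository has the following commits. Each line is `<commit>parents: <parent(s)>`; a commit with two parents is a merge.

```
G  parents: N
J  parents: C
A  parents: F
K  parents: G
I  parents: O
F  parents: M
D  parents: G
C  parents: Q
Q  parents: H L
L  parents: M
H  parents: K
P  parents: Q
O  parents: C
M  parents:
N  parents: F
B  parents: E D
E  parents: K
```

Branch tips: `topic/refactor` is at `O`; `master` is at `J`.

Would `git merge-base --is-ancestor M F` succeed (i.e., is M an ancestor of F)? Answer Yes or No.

Yes

Ancestors of F (commits reachable by following parents): {F, M}.
M is in that set, so it is an ancestor of F.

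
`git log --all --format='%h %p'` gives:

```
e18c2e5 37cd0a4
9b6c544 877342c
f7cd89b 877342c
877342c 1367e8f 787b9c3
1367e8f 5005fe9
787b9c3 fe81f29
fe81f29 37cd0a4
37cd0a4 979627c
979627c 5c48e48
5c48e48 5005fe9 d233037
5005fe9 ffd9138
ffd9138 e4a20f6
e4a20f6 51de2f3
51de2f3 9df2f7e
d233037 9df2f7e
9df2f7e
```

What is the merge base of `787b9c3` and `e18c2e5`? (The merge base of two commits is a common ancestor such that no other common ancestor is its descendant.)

37cd0a4

Ancestors of 787b9c3: {37cd0a4, 5005fe9, 51de2f3, 5c48e48, 787b9c3, 979627c, 9df2f7e, d233037, e4a20f6, fe81f29, ffd9138}.
Ancestors of e18c2e5: {37cd0a4, 5005fe9, 51de2f3, 5c48e48, 979627c, 9df2f7e, d233037, e18c2e5, e4a20f6, ffd9138}.
Common ancestors: {37cd0a4, 5005fe9, 51de2f3, 5c48e48, 979627c, 9df2f7e, d233037, e4a20f6, ffd9138}.
Among these, 37cd0a4 is not an ancestor of any other common ancestor — it is the merge base.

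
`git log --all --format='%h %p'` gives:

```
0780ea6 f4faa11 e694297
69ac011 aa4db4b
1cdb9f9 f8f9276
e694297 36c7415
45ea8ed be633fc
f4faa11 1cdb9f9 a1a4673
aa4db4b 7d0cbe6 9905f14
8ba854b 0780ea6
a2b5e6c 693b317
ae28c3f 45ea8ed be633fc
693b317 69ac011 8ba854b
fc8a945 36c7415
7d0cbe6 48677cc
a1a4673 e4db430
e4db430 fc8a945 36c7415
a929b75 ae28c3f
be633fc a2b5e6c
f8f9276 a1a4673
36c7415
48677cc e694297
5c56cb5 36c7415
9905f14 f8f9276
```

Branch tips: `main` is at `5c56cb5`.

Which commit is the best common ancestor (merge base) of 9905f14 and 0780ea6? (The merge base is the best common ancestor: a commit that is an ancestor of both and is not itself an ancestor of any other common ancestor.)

f8f9276

Ancestors of 9905f14: {36c7415, 9905f14, a1a4673, e4db430, f8f9276, fc8a945}.
Ancestors of 0780ea6: {0780ea6, 1cdb9f9, 36c7415, a1a4673, e4db430, e694297, f4faa11, f8f9276, fc8a945}.
Common ancestors: {36c7415, a1a4673, e4db430, f8f9276, fc8a945}.
Among these, f8f9276 is not an ancestor of any other common ancestor — it is the merge base.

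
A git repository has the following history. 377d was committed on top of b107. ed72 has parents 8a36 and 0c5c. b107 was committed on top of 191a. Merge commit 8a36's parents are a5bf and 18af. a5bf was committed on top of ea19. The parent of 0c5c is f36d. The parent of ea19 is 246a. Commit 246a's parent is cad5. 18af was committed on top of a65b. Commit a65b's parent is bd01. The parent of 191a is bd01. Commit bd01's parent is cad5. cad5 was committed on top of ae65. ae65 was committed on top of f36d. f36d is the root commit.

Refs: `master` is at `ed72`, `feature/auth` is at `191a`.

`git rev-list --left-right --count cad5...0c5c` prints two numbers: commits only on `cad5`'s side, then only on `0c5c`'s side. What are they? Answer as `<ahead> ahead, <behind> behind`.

Reachable from cad5: {ae65, cad5, f36d}.
Reachable from 0c5c: {0c5c, f36d}.
Only in cad5's history (ahead): {ae65, cad5} — 2.
Only in 0c5c's history (behind): {0c5c} — 1.

2 ahead, 1 behind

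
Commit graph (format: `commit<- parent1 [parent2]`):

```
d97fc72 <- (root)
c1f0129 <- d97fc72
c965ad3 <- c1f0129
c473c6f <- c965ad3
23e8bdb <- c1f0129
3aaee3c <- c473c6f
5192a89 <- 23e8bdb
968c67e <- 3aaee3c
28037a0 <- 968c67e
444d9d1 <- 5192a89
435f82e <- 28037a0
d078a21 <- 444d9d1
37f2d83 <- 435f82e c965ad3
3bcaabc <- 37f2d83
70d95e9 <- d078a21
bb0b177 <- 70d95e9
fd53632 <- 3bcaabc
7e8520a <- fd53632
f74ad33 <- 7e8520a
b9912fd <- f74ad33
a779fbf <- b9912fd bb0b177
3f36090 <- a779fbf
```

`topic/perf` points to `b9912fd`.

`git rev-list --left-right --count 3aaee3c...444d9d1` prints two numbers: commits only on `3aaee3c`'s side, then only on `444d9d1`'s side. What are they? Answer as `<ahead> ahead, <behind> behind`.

Reachable from 3aaee3c: {3aaee3c, c1f0129, c473c6f, c965ad3, d97fc72}.
Reachable from 444d9d1: {23e8bdb, 444d9d1, 5192a89, c1f0129, d97fc72}.
Only in 3aaee3c's history (ahead): {3aaee3c, c473c6f, c965ad3} — 3.
Only in 444d9d1's history (behind): {23e8bdb, 444d9d1, 5192a89} — 3.

3 ahead, 3 behind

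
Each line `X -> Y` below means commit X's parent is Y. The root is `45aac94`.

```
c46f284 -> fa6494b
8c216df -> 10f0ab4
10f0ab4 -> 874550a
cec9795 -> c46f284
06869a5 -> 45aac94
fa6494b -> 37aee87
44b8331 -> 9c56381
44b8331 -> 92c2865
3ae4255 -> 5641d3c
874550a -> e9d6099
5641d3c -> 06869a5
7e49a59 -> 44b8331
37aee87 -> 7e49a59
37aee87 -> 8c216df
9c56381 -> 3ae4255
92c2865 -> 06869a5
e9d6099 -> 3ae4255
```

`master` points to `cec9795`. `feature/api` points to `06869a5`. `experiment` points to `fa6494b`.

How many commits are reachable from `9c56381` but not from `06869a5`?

Reachable from 9c56381: {06869a5, 3ae4255, 45aac94, 5641d3c, 9c56381}.
Reachable from 06869a5: {06869a5, 45aac94}.
In 9c56381's history but not 06869a5's: {3ae4255, 5641d3c, 9c56381} — 3 commits.

3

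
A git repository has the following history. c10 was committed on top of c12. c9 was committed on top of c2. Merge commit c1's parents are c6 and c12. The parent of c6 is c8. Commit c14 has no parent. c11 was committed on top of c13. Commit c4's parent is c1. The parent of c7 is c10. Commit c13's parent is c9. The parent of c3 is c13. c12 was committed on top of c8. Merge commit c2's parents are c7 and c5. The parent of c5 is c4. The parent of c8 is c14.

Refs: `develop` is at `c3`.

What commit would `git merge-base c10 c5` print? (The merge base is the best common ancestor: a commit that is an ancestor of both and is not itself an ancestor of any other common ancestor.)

Ancestors of c10: {c10, c12, c14, c8}.
Ancestors of c5: {c1, c12, c14, c4, c5, c6, c8}.
Common ancestors: {c12, c14, c8}.
Among these, c12 is not an ancestor of any other common ancestor — it is the merge base.

c12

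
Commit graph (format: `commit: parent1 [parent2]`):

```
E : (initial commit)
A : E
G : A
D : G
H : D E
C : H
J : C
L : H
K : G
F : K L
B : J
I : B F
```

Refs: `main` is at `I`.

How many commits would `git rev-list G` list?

3

Walking parent pointers from G: reachable set = {A, E, G}.
That is 3 commits.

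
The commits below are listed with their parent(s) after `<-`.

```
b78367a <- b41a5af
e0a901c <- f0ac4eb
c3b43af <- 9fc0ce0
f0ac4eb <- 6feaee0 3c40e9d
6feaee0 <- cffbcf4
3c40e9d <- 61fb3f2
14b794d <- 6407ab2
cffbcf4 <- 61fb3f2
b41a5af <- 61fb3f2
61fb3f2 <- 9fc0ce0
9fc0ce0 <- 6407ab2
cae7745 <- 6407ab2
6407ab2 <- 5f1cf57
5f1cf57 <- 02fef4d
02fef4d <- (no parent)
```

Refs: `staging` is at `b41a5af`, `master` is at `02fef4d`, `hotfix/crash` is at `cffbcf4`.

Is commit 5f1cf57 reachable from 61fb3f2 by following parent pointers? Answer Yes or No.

Ancestors of 61fb3f2 (commits reachable by following parents): {02fef4d, 5f1cf57, 61fb3f2, 6407ab2, 9fc0ce0}.
5f1cf57 is in that set, so it is an ancestor of 61fb3f2.

Yes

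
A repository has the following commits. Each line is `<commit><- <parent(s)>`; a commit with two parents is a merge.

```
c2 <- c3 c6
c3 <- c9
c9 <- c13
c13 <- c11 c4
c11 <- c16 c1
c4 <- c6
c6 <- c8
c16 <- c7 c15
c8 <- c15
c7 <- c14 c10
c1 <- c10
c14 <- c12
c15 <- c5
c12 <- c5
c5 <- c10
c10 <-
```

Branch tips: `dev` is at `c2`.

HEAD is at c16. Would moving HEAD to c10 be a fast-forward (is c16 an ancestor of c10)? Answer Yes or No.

No

A fast-forward from c16 to c10 is possible iff c16 is an ancestor of c10.
Ancestors of c10: {c10}.
c16 is not among them, so fast-forward is not possible.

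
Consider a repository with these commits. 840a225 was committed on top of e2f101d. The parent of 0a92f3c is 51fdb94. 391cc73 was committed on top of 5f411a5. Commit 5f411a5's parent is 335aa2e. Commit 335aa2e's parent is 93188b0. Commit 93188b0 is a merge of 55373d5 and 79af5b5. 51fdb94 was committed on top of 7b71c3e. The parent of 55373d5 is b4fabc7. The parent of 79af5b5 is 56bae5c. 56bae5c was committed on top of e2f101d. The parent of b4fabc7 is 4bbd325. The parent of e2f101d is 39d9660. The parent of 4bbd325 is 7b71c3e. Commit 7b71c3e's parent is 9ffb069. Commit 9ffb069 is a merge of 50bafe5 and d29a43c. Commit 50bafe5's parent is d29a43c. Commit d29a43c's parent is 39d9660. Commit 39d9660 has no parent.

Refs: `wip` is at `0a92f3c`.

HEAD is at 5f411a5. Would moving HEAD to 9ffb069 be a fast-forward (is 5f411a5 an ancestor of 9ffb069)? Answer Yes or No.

A fast-forward from 5f411a5 to 9ffb069 is possible iff 5f411a5 is an ancestor of 9ffb069.
Ancestors of 9ffb069: {39d9660, 50bafe5, 9ffb069, d29a43c}.
5f411a5 is not among them, so fast-forward is not possible.

No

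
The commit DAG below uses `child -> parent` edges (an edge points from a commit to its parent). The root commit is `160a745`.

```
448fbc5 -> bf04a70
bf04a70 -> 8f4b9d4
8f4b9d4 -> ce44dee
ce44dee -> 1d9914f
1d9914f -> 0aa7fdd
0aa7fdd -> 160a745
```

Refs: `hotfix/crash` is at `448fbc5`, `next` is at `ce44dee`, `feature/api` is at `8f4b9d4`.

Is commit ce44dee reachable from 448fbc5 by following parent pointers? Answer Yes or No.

Yes

Ancestors of 448fbc5 (commits reachable by following parents): {0aa7fdd, 160a745, 1d9914f, 448fbc5, 8f4b9d4, bf04a70, ce44dee}.
ce44dee is in that set, so it is an ancestor of 448fbc5.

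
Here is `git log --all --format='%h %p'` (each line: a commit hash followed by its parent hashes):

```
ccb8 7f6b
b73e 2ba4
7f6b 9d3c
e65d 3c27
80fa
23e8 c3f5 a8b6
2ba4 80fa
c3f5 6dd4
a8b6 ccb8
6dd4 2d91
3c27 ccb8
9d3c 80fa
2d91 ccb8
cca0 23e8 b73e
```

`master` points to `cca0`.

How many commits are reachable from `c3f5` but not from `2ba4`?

Reachable from c3f5: {2d91, 6dd4, 7f6b, 80fa, 9d3c, c3f5, ccb8}.
Reachable from 2ba4: {2ba4, 80fa}.
In c3f5's history but not 2ba4's: {2d91, 6dd4, 7f6b, 9d3c, c3f5, ccb8} — 6 commits.

6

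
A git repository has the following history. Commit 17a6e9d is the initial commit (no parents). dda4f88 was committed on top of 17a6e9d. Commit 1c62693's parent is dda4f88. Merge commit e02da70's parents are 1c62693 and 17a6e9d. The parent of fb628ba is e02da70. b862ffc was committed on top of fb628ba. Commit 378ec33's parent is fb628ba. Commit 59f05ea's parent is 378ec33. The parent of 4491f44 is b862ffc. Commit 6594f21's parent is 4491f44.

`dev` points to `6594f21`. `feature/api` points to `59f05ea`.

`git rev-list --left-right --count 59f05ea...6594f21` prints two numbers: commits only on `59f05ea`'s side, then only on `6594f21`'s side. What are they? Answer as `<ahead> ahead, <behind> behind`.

Reachable from 59f05ea: {17a6e9d, 1c62693, 378ec33, 59f05ea, dda4f88, e02da70, fb628ba}.
Reachable from 6594f21: {17a6e9d, 1c62693, 4491f44, 6594f21, b862ffc, dda4f88, e02da70, fb628ba}.
Only in 59f05ea's history (ahead): {378ec33, 59f05ea} — 2.
Only in 6594f21's history (behind): {4491f44, 6594f21, b862ffc} — 3.

2 ahead, 3 behind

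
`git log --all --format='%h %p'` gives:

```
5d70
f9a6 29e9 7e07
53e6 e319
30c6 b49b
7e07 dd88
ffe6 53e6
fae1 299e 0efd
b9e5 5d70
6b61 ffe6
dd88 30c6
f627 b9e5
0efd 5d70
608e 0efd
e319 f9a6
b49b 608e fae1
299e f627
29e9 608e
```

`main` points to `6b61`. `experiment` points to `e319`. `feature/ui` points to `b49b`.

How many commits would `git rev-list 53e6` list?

Walking parent pointers from 53e6: reachable set = {0efd, 299e, 29e9, 30c6, 53e6, 5d70, 608e, 7e07, b49b, b9e5, dd88, e319, f627, f9a6, fae1}.
That is 15 commits.

15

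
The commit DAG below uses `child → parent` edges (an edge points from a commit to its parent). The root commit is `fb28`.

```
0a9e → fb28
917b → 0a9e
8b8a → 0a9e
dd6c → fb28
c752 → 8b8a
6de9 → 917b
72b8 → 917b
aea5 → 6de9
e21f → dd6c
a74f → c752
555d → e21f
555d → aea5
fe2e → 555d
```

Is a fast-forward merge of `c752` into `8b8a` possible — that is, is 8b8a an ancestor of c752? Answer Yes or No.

A fast-forward from 8b8a to c752 is possible iff 8b8a is an ancestor of c752.
Ancestors of c752: {0a9e, 8b8a, c752, fb28}.
8b8a is among them, so fast-forward is possible.

Yes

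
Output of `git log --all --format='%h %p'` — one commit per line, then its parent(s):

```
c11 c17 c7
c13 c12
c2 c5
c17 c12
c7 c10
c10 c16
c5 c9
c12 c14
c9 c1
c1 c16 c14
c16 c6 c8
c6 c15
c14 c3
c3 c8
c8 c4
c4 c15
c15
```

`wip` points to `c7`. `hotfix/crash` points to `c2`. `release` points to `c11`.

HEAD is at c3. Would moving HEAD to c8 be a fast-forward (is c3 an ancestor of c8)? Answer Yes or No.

No

A fast-forward from c3 to c8 is possible iff c3 is an ancestor of c8.
Ancestors of c8: {c15, c4, c8}.
c3 is not among them, so fast-forward is not possible.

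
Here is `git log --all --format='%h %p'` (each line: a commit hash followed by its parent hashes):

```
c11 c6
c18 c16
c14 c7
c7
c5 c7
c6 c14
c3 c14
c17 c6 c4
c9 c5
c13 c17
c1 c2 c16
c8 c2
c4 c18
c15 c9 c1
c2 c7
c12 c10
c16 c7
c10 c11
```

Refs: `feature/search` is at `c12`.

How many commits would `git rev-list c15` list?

Walking parent pointers from c15: reachable set = {c1, c15, c16, c2, c5, c7, c9}.
That is 7 commits.

7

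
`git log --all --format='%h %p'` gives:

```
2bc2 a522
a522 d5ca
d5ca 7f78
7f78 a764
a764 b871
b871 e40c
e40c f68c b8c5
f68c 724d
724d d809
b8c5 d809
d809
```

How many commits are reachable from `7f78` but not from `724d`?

6

Reachable from 7f78: {724d, 7f78, a764, b871, b8c5, d809, e40c, f68c}.
Reachable from 724d: {724d, d809}.
In 7f78's history but not 724d's: {7f78, a764, b871, b8c5, e40c, f68c} — 6 commits.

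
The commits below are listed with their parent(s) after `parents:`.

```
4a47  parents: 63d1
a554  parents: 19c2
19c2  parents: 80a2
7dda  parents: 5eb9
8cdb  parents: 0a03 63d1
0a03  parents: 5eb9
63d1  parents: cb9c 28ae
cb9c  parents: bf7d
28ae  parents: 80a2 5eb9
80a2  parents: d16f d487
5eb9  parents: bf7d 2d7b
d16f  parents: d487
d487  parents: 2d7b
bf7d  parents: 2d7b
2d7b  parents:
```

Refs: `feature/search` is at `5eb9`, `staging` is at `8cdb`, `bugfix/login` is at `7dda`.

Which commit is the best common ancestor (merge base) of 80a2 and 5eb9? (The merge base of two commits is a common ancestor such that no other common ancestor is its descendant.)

2d7b

Ancestors of 80a2: {2d7b, 80a2, d16f, d487}.
Ancestors of 5eb9: {2d7b, 5eb9, bf7d}.
Common ancestors: {2d7b}.
The only common ancestor is 2d7b, so it is the merge base.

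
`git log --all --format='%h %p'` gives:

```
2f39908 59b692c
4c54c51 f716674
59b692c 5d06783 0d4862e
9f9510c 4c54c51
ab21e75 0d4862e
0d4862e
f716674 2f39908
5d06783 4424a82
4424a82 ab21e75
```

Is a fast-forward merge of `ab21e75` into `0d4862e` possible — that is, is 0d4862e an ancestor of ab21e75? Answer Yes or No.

A fast-forward from 0d4862e to ab21e75 is possible iff 0d4862e is an ancestor of ab21e75.
Ancestors of ab21e75: {0d4862e, ab21e75}.
0d4862e is among them, so fast-forward is possible.

Yes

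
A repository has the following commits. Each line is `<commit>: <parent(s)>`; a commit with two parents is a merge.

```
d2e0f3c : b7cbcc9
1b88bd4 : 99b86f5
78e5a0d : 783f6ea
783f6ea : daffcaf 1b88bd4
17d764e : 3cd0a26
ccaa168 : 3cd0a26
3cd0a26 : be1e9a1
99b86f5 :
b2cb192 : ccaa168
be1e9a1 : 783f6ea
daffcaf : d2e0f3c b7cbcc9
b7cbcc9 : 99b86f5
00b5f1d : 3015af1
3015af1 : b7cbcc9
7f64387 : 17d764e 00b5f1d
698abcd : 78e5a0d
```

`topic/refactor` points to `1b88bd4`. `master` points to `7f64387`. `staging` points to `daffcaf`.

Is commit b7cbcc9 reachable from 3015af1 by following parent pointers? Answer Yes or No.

Ancestors of 3015af1 (commits reachable by following parents): {3015af1, 99b86f5, b7cbcc9}.
b7cbcc9 is in that set, so it is an ancestor of 3015af1.

Yes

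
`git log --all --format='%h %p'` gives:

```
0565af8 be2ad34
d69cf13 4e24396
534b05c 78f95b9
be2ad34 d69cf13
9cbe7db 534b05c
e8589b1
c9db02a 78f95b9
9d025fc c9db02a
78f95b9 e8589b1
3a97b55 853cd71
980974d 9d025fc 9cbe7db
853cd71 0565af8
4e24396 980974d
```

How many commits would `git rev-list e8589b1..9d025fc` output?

Reachable from 9d025fc: {78f95b9, 9d025fc, c9db02a, e8589b1}.
Reachable from e8589b1: {e8589b1}.
In 9d025fc's history but not e8589b1's: {78f95b9, 9d025fc, c9db02a} — 3 commits.

3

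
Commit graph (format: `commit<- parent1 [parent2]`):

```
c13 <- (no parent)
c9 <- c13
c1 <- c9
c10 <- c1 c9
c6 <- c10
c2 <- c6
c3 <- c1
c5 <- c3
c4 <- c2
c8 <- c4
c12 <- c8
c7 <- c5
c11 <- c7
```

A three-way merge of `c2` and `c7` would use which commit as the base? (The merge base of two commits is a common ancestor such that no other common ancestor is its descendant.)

c1

Ancestors of c2: {c1, c10, c13, c2, c6, c9}.
Ancestors of c7: {c1, c13, c3, c5, c7, c9}.
Common ancestors: {c1, c13, c9}.
Among these, c1 is not an ancestor of any other common ancestor — it is the merge base.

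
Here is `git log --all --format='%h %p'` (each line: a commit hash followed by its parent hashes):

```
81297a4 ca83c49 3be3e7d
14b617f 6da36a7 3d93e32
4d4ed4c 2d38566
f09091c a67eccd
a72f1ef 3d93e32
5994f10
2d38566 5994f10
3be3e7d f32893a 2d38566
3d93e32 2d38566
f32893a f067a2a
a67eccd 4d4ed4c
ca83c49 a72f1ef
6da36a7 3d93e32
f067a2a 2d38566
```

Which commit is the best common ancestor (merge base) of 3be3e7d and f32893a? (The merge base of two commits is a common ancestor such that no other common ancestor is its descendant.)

Ancestors of 3be3e7d: {2d38566, 3be3e7d, 5994f10, f067a2a, f32893a}.
Ancestors of f32893a: {2d38566, 5994f10, f067a2a, f32893a}.
Common ancestors: {2d38566, 5994f10, f067a2a, f32893a}.
Among these, f32893a is not an ancestor of any other common ancestor — it is the merge base.

f32893a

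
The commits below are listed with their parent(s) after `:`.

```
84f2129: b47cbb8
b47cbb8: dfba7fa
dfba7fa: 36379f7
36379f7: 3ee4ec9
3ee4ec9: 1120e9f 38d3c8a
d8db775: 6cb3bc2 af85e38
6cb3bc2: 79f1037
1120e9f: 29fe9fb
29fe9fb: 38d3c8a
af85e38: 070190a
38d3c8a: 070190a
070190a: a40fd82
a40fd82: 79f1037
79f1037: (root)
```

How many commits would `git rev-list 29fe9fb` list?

5

Walking parent pointers from 29fe9fb: reachable set = {070190a, 29fe9fb, 38d3c8a, 79f1037, a40fd82}.
That is 5 commits.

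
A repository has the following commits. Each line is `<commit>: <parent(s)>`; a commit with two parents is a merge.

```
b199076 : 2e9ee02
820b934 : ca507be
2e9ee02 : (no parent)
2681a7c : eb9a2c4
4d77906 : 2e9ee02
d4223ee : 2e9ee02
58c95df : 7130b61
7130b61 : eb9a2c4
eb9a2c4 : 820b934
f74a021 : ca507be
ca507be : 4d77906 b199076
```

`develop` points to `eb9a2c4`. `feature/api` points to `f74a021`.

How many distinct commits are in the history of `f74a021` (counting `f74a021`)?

Walking parent pointers from f74a021: reachable set = {2e9ee02, 4d77906, b199076, ca507be, f74a021}.
That is 5 commits.

5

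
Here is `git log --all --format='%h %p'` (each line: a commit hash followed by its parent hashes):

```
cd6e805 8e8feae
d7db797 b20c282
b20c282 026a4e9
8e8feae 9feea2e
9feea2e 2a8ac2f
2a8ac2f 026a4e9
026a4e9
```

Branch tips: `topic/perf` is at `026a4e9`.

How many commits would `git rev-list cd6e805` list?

Walking parent pointers from cd6e805: reachable set = {026a4e9, 2a8ac2f, 8e8feae, 9feea2e, cd6e805}.
That is 5 commits.

5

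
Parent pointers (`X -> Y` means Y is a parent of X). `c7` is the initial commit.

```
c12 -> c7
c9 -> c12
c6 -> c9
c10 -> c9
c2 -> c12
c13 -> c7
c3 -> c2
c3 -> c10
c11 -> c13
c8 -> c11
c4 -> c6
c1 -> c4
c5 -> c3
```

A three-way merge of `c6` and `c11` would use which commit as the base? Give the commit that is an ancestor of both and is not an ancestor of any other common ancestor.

Ancestors of c6: {c12, c6, c7, c9}.
Ancestors of c11: {c11, c13, c7}.
Common ancestors: {c7}.
The only common ancestor is c7, so it is the merge base.

c7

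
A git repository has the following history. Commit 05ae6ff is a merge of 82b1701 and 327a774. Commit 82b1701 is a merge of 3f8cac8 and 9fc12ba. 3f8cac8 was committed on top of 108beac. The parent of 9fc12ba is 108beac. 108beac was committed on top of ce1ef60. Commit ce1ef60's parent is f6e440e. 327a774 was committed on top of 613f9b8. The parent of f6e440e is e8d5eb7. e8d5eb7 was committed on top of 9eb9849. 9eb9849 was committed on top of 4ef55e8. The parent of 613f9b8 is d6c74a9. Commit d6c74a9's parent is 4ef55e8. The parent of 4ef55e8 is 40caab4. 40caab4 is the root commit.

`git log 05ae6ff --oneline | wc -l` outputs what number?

14

Walking parent pointers from 05ae6ff: reachable set = {05ae6ff, 108beac, 327a774, 3f8cac8, 40caab4, 4ef55e8, 613f9b8, 82b1701, 9eb9849, 9fc12ba, ce1ef60, d6c74a9, e8d5eb7, f6e440e}.
That is 14 commits.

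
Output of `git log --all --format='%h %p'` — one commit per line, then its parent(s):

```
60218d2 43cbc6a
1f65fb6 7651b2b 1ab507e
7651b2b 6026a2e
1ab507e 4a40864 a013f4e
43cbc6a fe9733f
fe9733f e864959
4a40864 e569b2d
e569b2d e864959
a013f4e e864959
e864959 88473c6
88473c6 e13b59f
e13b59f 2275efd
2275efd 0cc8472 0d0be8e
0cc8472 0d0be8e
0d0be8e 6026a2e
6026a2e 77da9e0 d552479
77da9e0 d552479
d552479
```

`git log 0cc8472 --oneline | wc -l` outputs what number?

5

Walking parent pointers from 0cc8472: reachable set = {0cc8472, 0d0be8e, 6026a2e, 77da9e0, d552479}.
That is 5 commits.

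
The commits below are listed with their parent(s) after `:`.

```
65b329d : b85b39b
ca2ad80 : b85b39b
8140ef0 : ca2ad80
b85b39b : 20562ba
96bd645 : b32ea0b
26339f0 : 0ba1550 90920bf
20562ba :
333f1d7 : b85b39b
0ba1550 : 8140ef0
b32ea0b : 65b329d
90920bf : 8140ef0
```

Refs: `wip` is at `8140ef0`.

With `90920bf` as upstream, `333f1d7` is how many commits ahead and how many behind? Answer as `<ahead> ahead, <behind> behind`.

1 ahead, 3 behind

Reachable from 333f1d7: {20562ba, 333f1d7, b85b39b}.
Reachable from 90920bf: {20562ba, 8140ef0, 90920bf, b85b39b, ca2ad80}.
Only in 333f1d7's history (ahead): {333f1d7} — 1.
Only in 90920bf's history (behind): {8140ef0, 90920bf, ca2ad80} — 3.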